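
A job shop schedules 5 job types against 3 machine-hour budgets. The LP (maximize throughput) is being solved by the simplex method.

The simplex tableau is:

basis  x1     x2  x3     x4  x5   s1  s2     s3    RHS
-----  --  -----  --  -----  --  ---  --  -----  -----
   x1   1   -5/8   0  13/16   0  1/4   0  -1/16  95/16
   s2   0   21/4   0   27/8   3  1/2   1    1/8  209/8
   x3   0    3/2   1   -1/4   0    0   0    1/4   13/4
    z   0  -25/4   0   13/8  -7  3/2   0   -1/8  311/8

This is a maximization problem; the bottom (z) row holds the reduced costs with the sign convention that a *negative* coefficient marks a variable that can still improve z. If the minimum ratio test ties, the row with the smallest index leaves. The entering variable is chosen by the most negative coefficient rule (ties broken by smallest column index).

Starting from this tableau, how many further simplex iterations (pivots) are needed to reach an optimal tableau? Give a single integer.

1

pivot: x5 in, s2 out → z = 599/6
No improving column remains; optimal.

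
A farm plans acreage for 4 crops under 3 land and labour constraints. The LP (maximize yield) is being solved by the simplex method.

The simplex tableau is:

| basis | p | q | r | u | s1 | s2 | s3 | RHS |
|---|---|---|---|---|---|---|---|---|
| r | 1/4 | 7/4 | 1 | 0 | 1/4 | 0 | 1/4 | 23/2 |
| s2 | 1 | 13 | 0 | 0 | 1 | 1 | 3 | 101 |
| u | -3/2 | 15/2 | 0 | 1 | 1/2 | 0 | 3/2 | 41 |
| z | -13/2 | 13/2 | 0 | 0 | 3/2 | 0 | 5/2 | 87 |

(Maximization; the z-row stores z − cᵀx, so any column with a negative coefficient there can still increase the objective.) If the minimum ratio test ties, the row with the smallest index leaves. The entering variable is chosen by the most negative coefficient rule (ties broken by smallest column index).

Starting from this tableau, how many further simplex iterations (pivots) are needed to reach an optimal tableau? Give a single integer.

pivot: p in, r out → z = 386
No improving column remains; optimal.

1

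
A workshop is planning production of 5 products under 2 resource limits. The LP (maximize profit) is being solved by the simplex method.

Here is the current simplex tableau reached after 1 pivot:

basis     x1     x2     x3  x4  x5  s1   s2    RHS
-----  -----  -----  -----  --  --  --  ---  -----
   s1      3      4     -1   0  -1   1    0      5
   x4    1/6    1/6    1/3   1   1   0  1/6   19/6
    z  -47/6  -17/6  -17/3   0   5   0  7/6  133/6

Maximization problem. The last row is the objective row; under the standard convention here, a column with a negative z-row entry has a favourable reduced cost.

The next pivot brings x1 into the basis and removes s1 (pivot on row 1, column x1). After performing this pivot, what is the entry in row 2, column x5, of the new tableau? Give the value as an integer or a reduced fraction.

19/18

Pivot element is row 1, column x1: 3.
Normalize row 1: new (row 1, x5) = (-1)/3 = -1/3.
row 2 ← row 2 − (1/6)·(new row 1): 1 − (1/6)·(-1/3) = 19/18.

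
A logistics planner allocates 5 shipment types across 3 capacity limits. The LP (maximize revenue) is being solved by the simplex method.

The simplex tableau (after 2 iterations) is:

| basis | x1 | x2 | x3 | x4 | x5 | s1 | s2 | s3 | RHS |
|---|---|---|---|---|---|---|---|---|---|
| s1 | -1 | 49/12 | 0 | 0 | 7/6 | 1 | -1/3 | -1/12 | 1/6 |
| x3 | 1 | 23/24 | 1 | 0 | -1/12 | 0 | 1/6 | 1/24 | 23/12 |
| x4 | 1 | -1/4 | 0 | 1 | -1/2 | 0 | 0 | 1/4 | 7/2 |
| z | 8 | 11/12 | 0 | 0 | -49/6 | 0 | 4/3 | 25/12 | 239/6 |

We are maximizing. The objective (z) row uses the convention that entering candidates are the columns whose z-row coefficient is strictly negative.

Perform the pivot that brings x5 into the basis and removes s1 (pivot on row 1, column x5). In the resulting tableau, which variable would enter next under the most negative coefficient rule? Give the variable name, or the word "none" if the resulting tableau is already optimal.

s2

Pivot element 7/6. New z-row = old z-row − (-49/6)·(row 1/(7/6)).
Updated z-row coefficients: x1: 1, x2: 59/2, x3: 0, x4: 0, x5: 0, s1: 7, s2: -1, s3: 3/2.
The most negative is -1 in column s2, so s2 would enter next.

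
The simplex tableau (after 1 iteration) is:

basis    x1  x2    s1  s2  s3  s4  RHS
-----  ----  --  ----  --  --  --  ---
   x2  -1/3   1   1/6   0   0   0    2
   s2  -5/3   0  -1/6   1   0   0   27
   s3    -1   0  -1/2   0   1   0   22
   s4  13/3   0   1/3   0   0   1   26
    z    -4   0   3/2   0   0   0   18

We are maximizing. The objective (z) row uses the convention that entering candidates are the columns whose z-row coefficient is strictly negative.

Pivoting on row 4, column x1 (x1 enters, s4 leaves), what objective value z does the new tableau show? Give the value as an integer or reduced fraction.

42

Minimum ratio for x1: 26/(13/3) = 6.
z changes by −(z-row coeff of x1)·ratio = −(-4)·6 = 24.
New z = 18 + 24 = 42.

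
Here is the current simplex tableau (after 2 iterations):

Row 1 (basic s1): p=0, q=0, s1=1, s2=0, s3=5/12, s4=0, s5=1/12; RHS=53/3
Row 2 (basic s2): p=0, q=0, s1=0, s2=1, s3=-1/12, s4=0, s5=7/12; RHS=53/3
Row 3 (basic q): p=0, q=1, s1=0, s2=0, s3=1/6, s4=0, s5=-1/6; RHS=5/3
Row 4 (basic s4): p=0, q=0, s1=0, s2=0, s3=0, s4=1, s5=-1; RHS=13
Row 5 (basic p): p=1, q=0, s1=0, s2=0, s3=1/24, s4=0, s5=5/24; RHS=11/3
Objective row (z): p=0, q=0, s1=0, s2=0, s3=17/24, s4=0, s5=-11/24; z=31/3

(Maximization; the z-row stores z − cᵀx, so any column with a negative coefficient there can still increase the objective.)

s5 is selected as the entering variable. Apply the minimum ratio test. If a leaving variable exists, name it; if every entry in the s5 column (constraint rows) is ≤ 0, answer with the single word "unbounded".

Ratios: row 1 (s1): (53/3)/(1/12) = 212; row 2 (s2): (53/3)/(7/12) = 212/7; row 3 (q): entry -1/6 ≤ 0, skip; row 4 (s4): entry -1 ≤ 0, skip; row 5 (p): (11/3)/(5/24) = 88/5.
Minimum ratio is in the p row, so p leaves.

p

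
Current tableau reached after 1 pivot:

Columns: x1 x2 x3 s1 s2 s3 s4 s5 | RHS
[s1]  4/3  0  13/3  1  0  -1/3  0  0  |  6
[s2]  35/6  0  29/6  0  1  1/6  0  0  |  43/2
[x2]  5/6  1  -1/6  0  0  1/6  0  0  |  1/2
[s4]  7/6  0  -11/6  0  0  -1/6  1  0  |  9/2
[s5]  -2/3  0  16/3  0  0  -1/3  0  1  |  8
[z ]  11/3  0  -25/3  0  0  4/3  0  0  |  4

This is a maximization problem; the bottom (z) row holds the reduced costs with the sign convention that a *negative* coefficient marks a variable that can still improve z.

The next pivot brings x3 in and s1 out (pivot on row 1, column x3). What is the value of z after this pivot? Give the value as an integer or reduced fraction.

Minimum ratio for x3: 6/(13/3) = 18/13.
z changes by −(z-row coeff of x3)·ratio = −(-25/3)·(18/13) = 150/13.
New z = 4 + (150/13) = 202/13.

202/13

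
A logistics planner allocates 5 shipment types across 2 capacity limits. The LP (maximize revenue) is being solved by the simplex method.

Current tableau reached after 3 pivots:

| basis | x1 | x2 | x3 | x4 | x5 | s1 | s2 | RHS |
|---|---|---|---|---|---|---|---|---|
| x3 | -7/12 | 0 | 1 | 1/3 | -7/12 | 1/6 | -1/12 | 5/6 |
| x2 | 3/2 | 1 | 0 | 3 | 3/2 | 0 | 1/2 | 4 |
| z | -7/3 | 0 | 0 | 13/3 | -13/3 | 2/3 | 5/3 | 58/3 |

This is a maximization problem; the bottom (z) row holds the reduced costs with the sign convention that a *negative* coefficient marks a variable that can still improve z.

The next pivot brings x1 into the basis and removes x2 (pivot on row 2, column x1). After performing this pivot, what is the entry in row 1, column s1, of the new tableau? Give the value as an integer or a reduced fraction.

1/6

Pivot element is row 2, column x1: 3/2.
Normalize row 2: new (row 2, s1) = 0/(3/2) = 0.
row 1 ← row 1 − (-7/12)·(new row 2): 1/6 − (-7/12)·0 = 1/6.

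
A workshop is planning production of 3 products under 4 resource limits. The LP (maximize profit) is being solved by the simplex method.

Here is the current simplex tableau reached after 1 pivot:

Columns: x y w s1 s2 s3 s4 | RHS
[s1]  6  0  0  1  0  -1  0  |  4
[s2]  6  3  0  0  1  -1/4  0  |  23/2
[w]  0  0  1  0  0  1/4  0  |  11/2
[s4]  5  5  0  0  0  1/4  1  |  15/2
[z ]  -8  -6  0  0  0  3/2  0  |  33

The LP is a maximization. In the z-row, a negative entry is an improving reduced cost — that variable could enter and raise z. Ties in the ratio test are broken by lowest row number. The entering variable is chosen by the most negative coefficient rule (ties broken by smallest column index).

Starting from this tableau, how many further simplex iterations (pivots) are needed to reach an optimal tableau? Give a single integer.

2

pivot: x in, s1 out → z = 115/3
pivot: y in, s4 out → z = 130/3
No improving column remains; optimal.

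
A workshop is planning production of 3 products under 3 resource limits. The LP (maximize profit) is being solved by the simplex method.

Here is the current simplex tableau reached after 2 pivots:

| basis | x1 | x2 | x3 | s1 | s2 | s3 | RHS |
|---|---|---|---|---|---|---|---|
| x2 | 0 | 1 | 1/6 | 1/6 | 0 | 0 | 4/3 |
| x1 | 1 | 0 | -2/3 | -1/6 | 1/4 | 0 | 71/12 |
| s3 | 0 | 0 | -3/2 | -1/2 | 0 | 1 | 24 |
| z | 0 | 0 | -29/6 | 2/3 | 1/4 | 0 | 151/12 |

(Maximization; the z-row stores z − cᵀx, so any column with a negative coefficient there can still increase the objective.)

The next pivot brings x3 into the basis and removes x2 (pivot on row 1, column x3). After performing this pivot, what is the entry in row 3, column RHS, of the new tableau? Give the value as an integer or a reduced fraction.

36

Pivot element is row 1, column x3: 1/6.
Normalize row 1: new (row 1, RHS) = (4/3)/(1/6) = 8.
row 3 ← row 3 − (-3/2)·(new row 1): 24 − (-3/2)·8 = 36.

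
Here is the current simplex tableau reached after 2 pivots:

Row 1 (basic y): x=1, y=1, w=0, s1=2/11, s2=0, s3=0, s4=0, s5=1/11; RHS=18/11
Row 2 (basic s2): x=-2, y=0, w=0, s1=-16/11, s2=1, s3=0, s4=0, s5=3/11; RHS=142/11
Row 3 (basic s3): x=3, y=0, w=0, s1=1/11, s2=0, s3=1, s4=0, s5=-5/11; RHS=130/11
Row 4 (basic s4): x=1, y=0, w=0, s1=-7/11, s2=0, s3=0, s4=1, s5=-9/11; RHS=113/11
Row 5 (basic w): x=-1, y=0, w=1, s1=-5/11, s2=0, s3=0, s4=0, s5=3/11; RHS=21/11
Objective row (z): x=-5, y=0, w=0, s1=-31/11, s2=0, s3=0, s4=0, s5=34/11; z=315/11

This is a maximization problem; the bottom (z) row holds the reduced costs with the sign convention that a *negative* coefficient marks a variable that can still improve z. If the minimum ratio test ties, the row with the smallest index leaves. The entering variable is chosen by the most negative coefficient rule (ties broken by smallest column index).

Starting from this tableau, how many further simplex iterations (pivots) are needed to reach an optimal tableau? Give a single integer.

pivot: x in, y out → z = 405/11
pivot: s1 in, x out → z = 54
No improving column remains; optimal.

2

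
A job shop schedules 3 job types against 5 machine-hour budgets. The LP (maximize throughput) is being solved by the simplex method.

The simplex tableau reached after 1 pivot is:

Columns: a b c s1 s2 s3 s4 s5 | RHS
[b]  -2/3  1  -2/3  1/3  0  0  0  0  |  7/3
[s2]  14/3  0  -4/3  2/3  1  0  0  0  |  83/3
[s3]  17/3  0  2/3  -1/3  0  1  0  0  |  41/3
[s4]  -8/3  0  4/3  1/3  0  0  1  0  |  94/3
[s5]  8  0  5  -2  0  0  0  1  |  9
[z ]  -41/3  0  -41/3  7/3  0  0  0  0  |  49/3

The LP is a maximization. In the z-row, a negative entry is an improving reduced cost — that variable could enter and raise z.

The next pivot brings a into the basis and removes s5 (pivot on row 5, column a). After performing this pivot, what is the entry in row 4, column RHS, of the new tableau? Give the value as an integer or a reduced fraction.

103/3

Pivot element is row 5, column a: 8.
Normalize row 5: new (row 5, RHS) = 9/8 = 9/8.
row 4 ← row 4 − (-8/3)·(new row 5): 94/3 − (-8/3)·(9/8) = 103/3.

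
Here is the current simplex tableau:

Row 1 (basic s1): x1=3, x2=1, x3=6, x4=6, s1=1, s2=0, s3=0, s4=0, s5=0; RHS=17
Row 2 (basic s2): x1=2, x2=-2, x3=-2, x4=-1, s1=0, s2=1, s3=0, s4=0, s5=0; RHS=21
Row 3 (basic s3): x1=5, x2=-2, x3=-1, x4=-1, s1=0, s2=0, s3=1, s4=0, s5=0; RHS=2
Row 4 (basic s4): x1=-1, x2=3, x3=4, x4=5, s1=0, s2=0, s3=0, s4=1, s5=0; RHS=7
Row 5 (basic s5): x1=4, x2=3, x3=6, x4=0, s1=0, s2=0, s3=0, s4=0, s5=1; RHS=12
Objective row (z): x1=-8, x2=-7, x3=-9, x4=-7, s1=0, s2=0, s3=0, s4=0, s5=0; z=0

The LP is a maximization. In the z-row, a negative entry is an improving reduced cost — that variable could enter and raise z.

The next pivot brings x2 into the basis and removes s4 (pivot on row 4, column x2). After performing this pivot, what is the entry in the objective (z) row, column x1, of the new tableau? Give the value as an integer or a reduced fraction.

-31/3

Pivot element is row 4, column x2: 3.
Normalize row 4: new (row 4, x1) = (-1)/3 = -1/3.
z-row ← z-row − (-7)·(new row 4): -8 − (-7)·(-1/3) = -31/3.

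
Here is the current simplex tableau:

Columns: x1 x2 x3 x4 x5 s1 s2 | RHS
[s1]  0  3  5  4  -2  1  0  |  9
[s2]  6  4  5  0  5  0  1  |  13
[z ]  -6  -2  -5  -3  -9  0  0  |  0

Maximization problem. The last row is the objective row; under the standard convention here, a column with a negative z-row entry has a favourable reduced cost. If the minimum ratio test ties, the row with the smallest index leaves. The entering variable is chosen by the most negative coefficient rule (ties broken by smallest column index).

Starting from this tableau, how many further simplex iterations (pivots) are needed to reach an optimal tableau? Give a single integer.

pivot: x5 in, s2 out → z = 117/5
pivot: x4 in, s1 out → z = 681/20
No improving column remains; optimal.

2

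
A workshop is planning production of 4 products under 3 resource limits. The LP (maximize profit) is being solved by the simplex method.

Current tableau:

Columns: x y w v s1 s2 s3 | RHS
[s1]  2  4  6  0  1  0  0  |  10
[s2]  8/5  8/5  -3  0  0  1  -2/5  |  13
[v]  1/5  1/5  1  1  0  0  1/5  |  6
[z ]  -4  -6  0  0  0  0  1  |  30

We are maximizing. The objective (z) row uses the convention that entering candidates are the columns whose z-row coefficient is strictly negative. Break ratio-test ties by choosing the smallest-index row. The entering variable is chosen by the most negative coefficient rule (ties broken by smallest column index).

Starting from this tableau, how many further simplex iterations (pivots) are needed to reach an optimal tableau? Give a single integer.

pivot: y in, s1 out → z = 45
pivot: x in, y out → z = 50
No improving column remains; optimal.

2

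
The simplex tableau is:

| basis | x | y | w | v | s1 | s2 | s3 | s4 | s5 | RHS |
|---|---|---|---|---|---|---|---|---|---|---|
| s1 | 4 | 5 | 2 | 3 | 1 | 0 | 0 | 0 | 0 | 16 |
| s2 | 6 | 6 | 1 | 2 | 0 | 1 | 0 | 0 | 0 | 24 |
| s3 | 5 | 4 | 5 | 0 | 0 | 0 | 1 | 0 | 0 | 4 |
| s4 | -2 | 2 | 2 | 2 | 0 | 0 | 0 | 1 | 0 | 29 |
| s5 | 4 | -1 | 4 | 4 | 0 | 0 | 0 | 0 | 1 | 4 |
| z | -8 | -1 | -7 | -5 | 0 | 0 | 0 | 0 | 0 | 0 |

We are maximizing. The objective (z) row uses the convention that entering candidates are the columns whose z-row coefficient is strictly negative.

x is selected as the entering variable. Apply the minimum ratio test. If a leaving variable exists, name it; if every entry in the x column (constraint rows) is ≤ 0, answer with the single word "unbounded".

s3

Ratios: row 1 (s1): 16/4 = 4; row 2 (s2): 24/6 = 4; row 3 (s3): 4/5 = 4/5; row 4 (s4): entry -2 ≤ 0, skip; row 5 (s5): 4/4 = 1.
Minimum ratio is in the s3 row, so s3 leaves.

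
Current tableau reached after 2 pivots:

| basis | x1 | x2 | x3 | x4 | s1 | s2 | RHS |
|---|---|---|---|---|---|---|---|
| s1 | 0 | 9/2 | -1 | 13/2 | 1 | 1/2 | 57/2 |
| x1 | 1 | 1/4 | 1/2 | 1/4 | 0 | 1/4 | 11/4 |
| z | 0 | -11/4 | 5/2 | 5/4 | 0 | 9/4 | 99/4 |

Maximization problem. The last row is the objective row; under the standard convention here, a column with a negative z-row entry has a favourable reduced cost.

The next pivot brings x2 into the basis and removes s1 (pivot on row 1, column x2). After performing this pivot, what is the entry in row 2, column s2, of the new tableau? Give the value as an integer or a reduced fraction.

Pivot element is row 1, column x2: 9/2.
Normalize row 1: new (row 1, s2) = (1/2)/(9/2) = 1/9.
row 2 ← row 2 − (1/4)·(new row 1): 1/4 − (1/4)·(1/9) = 2/9.

2/9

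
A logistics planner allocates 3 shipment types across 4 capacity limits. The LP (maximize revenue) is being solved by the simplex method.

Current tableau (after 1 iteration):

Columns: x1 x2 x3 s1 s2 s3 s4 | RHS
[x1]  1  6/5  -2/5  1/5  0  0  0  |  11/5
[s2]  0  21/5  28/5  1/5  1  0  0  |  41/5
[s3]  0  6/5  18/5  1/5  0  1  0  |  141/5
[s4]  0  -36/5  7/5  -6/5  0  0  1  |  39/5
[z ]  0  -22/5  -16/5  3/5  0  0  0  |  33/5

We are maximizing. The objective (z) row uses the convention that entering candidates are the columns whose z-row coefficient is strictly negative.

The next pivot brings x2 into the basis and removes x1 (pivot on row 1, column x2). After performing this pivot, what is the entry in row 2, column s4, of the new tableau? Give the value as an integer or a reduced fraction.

Pivot element is row 1, column x2: 6/5.
Normalize row 1: new (row 1, s4) = 0/(6/5) = 0.
row 2 ← row 2 − (21/5)·(new row 1): 0 − (21/5)·0 = 0.

0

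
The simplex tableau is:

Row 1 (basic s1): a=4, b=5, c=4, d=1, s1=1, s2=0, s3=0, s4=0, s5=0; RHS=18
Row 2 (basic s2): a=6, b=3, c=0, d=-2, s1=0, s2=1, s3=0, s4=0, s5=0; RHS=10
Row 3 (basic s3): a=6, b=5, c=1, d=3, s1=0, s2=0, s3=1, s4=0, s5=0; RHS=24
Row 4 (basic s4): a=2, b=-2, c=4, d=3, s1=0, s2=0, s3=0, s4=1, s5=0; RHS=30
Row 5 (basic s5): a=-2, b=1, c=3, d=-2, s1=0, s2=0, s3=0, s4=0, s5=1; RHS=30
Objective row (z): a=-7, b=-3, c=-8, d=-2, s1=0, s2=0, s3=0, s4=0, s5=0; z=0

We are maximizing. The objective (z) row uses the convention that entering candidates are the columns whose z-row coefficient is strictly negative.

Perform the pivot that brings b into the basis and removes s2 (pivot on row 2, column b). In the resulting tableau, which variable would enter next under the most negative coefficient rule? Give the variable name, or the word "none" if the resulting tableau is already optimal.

c

Pivot element 3. New z-row = old z-row − (-3)·(row 2/3).
Updated z-row coefficients: a: -1, b: 0, c: -8, d: -4, s1: 0, s2: 1, s3: 0, s4: 0, s5: 0.
The most negative is -8 in column c, so c would enter next.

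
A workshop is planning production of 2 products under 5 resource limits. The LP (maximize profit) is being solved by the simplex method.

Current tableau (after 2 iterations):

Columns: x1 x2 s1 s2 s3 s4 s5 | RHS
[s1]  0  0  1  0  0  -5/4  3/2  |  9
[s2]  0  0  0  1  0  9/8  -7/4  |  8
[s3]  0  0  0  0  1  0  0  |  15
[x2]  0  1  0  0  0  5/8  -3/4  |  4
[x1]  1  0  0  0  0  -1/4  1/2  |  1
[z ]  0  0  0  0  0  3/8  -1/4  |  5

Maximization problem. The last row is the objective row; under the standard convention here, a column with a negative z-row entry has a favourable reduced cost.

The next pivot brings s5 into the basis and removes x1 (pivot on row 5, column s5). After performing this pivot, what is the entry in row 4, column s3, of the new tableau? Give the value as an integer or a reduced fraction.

Pivot element is row 5, column s5: 1/2.
Normalize row 5: new (row 5, s3) = 0/(1/2) = 0.
row 4 ← row 4 − (-3/4)·(new row 5): 0 − (-3/4)·0 = 0.

0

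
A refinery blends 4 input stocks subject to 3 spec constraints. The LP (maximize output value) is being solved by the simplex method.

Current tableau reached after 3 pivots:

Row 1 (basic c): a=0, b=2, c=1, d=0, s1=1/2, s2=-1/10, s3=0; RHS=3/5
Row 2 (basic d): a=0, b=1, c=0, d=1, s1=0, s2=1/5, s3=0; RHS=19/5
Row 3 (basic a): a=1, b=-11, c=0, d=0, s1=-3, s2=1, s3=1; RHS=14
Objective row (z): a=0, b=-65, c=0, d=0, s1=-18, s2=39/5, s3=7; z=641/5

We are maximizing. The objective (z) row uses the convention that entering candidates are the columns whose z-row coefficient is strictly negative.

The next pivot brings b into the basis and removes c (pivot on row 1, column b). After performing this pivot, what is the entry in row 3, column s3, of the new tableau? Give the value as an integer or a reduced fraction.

Pivot element is row 1, column b: 2.
Normalize row 1: new (row 1, s3) = 0/2 = 0.
row 3 ← row 3 − (-11)·(new row 1): 1 − (-11)·0 = 1.

1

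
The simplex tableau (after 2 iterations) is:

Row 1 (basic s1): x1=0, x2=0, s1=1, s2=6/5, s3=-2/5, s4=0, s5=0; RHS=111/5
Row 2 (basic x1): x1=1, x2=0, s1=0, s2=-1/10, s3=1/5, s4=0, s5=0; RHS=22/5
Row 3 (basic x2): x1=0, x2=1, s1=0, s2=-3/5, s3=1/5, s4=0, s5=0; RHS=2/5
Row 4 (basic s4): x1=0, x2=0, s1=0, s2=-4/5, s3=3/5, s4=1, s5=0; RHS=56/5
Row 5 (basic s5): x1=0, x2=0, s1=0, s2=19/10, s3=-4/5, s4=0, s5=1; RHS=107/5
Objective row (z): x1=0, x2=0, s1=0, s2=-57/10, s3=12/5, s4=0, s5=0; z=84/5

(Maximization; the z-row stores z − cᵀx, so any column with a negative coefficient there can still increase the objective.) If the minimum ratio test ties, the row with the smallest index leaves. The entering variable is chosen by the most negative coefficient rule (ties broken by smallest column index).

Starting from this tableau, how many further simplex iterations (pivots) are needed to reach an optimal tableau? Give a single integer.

1

pivot: s2 in, s5 out → z = 81
No improving column remains; optimal.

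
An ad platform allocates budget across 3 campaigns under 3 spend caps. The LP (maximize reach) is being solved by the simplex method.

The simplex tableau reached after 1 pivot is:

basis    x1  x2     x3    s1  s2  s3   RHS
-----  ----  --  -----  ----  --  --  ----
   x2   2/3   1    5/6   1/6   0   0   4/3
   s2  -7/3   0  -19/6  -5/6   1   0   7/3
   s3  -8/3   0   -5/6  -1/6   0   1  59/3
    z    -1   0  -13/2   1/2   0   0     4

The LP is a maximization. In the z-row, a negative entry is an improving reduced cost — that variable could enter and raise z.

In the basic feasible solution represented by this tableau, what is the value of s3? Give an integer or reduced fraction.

s3 is basic (row 3); its value is the RHS of that row: 59/3.

59/3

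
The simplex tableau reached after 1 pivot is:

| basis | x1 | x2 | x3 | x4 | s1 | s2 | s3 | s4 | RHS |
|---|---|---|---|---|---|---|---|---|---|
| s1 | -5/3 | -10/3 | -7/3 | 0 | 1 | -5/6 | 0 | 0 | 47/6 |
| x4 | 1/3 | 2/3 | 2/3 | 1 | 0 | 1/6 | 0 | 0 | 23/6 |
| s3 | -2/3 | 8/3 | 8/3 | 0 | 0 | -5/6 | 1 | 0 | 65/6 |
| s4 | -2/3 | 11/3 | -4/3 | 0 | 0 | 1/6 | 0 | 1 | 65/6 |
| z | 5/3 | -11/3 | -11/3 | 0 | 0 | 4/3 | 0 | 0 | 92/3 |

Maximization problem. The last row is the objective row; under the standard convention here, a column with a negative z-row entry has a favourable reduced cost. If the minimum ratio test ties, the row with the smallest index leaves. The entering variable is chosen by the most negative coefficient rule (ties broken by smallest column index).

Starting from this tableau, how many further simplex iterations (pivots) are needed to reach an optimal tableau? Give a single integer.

pivot: x2 in, s4 out → z = 83/2
pivot: x3 in, s3 out → z = 729/16
No improving column remains; optimal.

2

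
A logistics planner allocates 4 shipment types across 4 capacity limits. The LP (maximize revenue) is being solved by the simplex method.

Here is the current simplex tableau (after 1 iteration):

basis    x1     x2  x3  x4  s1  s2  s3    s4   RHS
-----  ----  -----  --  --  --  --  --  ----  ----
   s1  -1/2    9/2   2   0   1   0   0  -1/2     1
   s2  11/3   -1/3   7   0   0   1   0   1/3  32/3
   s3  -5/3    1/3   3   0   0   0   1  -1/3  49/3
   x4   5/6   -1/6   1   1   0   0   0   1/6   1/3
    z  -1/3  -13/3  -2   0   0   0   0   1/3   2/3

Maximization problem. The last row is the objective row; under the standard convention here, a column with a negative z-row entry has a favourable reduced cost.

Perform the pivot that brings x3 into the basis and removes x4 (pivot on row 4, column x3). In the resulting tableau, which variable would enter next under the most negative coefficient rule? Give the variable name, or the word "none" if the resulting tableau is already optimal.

x2

Pivot element 1. New z-row = old z-row − (-2)·(row 4/1).
Updated z-row coefficients: x1: 4/3, x2: -14/3, x3: 0, x4: 2, s1: 0, s2: 0, s3: 0, s4: 2/3.
The most negative is -14/3 in column x2, so x2 would enter next.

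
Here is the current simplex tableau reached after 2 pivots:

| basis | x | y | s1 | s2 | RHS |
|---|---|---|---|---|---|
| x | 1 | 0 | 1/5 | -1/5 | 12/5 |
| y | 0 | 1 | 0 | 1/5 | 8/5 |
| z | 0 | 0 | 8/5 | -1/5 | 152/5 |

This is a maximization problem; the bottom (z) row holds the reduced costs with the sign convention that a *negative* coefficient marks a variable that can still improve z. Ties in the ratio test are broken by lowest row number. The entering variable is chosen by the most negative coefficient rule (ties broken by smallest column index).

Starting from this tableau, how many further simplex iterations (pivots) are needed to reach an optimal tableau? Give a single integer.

1

pivot: s2 in, y out → z = 32
No improving column remains; optimal.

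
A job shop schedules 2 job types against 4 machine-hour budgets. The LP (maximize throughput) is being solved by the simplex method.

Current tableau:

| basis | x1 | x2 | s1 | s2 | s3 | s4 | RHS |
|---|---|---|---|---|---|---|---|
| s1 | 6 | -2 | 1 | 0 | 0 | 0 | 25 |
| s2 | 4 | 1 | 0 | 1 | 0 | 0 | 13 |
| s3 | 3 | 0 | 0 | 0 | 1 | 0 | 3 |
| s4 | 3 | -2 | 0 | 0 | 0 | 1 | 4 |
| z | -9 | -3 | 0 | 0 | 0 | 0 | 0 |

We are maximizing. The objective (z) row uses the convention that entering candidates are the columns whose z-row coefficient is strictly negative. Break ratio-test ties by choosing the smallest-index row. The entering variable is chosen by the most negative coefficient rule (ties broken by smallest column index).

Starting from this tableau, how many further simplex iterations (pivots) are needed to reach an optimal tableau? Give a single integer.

pivot: x1 in, s3 out → z = 9
pivot: x2 in, s2 out → z = 36
pivot: s3 in, x1 out → z = 39
No improving column remains; optimal.

3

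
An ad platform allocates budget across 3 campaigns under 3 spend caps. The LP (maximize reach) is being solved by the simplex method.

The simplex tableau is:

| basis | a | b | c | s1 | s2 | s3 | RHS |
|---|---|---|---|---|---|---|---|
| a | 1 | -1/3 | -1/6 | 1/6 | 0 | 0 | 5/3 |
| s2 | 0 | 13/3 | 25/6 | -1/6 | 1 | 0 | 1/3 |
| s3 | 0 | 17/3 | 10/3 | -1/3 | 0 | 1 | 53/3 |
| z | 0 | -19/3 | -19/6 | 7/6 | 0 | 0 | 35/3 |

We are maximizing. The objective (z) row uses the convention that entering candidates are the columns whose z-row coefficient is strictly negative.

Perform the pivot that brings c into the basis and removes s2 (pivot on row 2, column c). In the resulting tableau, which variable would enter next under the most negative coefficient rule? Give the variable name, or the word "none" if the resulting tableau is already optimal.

b

Pivot element 25/6. New z-row = old z-row − (-19/6)·(row 2/(25/6)).
Updated z-row coefficients: a: 0, b: -76/25, c: 0, s1: 26/25, s2: 19/25, s3: 0.
The most negative is -76/25 in column b, so b would enter next.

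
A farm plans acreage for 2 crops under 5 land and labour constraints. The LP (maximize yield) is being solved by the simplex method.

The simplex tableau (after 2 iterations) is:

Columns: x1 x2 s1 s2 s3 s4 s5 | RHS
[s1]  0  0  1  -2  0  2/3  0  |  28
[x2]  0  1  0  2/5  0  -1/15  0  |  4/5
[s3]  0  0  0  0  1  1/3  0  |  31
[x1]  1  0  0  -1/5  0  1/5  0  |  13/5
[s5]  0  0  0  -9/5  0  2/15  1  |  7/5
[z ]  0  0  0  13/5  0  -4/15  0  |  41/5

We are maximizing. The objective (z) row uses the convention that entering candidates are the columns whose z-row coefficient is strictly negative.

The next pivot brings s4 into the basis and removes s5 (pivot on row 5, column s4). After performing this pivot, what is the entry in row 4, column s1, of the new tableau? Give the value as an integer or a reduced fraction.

0

Pivot element is row 5, column s4: 2/15.
Normalize row 5: new (row 5, s1) = 0/(2/15) = 0.
row 4 ← row 4 − (1/5)·(new row 5): 0 − (1/5)·0 = 0.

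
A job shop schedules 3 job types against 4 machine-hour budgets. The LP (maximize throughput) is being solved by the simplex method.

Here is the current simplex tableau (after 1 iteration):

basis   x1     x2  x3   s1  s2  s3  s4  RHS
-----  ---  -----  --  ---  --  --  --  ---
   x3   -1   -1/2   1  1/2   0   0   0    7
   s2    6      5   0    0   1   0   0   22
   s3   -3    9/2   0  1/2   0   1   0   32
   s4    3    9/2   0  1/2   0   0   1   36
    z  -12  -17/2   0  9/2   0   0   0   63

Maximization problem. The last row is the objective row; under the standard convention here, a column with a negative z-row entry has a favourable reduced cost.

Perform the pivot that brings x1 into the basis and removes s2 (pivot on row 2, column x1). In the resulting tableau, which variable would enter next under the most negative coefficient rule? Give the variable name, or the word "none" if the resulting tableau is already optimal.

Pivot element 6. New z-row = old z-row − (-12)·(row 2/6).
Updated z-row coefficients: x1: 0, x2: 3/2, x3: 0, s1: 9/2, s2: 2, s3: 0, s4: 0.
No coefficient is strictly negative; the tableau after this pivot is optimal.

none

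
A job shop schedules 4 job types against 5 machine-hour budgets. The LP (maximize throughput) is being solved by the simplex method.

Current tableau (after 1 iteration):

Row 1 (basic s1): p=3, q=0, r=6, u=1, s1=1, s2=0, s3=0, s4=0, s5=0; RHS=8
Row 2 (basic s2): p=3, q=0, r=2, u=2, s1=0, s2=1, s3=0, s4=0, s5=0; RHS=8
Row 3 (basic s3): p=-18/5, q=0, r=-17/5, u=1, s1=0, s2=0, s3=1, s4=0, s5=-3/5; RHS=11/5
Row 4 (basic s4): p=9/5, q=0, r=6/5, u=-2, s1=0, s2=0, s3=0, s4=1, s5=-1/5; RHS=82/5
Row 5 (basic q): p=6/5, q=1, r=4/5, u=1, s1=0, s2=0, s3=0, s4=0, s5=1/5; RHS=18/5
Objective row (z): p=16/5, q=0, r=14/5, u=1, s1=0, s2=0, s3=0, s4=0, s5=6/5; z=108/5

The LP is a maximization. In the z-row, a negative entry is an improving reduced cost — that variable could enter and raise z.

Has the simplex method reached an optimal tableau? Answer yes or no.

No objective-row coefficient is strictly negative, so no entering variable exists; the tableau is optimal.

yes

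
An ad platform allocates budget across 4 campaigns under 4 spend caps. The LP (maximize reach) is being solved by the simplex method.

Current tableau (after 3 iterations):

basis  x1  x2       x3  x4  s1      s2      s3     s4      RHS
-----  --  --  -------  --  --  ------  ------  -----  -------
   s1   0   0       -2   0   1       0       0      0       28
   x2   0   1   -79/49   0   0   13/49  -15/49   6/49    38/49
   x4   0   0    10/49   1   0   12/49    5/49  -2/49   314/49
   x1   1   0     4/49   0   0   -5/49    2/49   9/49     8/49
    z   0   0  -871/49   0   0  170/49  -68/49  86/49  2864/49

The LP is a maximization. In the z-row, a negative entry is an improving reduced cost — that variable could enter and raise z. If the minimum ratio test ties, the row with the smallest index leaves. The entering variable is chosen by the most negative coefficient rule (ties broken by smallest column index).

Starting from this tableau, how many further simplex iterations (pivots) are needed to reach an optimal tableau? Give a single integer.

pivot: x3 in, x1 out → z = 94
pivot: s2 in, x4 out → z = 319
No improving column remains; optimal.

2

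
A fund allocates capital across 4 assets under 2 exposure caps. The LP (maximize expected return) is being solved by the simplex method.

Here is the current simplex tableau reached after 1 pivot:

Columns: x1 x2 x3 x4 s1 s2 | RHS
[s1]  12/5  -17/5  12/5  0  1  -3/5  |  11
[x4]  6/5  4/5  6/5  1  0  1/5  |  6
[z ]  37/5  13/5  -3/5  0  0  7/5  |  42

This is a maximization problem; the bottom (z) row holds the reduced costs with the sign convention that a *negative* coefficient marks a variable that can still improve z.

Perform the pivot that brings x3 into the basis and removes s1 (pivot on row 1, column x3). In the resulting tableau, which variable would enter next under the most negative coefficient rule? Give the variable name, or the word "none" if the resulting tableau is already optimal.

Pivot element 12/5. New z-row = old z-row − (-3/5)·(row 1/(12/5)).
Updated z-row coefficients: x1: 8, x2: 7/4, x3: 0, x4: 0, s1: 1/4, s2: 5/4.
No coefficient is strictly negative; the tableau after this pivot is optimal.

none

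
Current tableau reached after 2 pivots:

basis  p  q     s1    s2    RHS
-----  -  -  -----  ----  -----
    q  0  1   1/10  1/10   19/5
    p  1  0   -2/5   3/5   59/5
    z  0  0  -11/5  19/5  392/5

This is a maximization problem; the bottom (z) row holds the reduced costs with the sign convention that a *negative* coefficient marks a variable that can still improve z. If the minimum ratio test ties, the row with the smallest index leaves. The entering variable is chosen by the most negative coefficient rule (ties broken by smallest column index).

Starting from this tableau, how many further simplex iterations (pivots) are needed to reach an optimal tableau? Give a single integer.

pivot: s1 in, q out → z = 162
No improving column remains; optimal.

1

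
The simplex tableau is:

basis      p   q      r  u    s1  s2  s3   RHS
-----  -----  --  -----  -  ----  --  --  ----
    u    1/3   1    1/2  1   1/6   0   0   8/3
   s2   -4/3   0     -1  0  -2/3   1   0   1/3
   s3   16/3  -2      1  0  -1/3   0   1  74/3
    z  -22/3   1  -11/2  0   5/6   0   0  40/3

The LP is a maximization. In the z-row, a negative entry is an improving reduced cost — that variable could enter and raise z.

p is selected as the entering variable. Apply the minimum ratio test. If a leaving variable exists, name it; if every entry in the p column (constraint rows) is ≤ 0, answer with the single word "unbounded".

Ratios: row 1 (u): (8/3)/(1/3) = 8; row 2 (s2): entry -4/3 ≤ 0, skip; row 3 (s3): (74/3)/(16/3) = 37/8.
Minimum ratio is in the s3 row, so s3 leaves.

s3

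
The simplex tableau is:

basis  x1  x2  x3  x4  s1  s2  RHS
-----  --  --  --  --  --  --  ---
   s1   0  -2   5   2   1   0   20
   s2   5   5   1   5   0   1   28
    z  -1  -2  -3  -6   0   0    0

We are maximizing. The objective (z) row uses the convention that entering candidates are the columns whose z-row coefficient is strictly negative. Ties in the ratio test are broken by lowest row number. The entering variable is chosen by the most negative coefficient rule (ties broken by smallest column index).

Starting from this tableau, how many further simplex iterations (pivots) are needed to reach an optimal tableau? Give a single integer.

2

pivot: x4 in, s2 out → z = 168/5
pivot: x3 in, s1 out → z = 852/23
No improving column remains; optimal.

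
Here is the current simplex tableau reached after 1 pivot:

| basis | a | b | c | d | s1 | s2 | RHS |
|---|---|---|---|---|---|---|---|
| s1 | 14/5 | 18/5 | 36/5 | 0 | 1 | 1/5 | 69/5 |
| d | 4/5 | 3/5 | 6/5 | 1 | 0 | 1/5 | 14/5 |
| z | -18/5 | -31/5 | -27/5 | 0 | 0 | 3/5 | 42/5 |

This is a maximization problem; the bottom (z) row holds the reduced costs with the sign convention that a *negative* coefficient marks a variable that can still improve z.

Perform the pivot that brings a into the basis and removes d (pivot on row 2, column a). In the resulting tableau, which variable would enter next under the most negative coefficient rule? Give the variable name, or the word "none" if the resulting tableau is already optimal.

Pivot element 4/5. New z-row = old z-row − (-18/5)·(row 2/(4/5)).
Updated z-row coefficients: a: 0, b: -7/2, c: 0, d: 9/2, s1: 0, s2: 3/2.
The most negative is -7/2 in column b, so b would enter next.

b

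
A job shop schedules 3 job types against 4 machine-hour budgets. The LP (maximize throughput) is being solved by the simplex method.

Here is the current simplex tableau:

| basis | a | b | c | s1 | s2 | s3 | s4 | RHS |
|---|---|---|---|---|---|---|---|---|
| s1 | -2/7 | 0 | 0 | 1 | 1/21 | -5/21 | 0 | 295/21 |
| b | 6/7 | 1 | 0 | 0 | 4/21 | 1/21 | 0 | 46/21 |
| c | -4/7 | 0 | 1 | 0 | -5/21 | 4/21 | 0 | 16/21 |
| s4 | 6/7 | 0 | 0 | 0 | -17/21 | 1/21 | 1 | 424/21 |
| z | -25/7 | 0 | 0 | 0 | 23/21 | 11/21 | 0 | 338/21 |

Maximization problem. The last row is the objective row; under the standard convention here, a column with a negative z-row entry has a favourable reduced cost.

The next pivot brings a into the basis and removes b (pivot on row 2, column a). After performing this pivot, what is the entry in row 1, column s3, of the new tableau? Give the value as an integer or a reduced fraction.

-2/9

Pivot element is row 2, column a: 6/7.
Normalize row 2: new (row 2, s3) = (1/21)/(6/7) = 1/18.
row 1 ← row 1 − (-2/7)·(new row 2): -5/21 − (-2/7)·(1/18) = -2/9.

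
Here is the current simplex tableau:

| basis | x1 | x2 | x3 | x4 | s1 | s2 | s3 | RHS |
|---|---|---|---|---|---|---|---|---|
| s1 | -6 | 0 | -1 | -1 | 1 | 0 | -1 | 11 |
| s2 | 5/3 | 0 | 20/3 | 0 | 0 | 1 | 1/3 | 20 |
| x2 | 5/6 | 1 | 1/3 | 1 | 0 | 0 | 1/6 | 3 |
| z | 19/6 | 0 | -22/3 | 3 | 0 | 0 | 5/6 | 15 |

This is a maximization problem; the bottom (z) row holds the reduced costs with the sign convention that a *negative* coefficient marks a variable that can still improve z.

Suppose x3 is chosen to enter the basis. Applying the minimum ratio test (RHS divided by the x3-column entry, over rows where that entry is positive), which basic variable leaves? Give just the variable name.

s2

Ratios: row 1 (s1): entry -1 ≤ 0, skip; row 2 (s2): 20/(20/3) = 3; row 3 (x2): 3/(1/3) = 9.
Minimum ratio 3 is in the s2 row, so s2 leaves.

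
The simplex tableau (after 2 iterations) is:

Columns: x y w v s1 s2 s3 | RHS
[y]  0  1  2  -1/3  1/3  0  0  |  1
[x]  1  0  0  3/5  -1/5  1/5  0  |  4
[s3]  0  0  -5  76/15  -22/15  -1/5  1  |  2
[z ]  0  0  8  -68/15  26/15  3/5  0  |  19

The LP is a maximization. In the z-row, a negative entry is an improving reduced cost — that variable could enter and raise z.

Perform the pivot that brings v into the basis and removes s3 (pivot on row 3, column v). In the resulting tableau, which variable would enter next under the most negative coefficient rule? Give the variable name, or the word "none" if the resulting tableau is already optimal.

Pivot element 76/15. New z-row = old z-row − (-68/15)·(row 3/(76/15)).
Updated z-row coefficients: x: 0, y: 0, w: 67/19, v: 0, s1: 8/19, s2: 8/19, s3: 17/19.
No coefficient is strictly negative; the tableau after this pivot is optimal.

none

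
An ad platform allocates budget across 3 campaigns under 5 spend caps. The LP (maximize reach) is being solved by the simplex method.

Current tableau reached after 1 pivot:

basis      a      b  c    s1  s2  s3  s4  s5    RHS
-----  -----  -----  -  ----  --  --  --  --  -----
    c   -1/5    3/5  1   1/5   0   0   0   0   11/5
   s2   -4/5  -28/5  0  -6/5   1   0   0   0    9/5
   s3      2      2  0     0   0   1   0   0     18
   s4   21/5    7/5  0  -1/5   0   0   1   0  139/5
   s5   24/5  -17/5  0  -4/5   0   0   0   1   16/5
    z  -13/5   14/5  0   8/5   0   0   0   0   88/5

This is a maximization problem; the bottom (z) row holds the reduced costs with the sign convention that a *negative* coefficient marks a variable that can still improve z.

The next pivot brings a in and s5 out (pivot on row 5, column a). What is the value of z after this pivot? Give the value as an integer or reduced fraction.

Minimum ratio for a: (16/5)/(24/5) = 2/3.
z changes by −(z-row coeff of a)·ratio = −(-13/5)·(2/3) = 26/15.
New z = 88/5 + (26/15) = 58/3.

58/3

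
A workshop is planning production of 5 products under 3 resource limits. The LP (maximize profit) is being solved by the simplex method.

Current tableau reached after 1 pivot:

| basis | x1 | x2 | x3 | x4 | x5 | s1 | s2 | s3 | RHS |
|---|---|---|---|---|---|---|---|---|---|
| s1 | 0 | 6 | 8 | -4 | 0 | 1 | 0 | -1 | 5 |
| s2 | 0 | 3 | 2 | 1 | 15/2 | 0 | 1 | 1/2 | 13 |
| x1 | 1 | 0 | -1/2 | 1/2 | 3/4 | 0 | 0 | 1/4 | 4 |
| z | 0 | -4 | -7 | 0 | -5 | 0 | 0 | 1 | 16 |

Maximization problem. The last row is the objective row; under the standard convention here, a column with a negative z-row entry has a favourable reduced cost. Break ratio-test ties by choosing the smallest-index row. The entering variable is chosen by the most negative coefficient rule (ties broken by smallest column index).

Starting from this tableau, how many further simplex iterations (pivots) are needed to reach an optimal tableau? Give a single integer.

pivot: x3 in, s1 out → z = 163/8
pivot: x5 in, s2 out → z = 677/24
pivot: x4 in, x5 out → z = 655/16
No improving column remains; optimal.

3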